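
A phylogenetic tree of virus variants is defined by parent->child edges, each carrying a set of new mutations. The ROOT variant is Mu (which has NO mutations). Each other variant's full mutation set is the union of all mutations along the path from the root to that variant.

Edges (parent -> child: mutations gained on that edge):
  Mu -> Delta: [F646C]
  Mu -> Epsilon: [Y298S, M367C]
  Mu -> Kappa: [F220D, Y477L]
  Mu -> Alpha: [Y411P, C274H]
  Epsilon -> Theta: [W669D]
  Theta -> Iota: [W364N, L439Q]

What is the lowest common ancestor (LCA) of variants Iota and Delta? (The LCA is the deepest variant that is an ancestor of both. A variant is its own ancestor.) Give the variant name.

Answer: Mu

Derivation:
Path from root to Iota: Mu -> Epsilon -> Theta -> Iota
  ancestors of Iota: {Mu, Epsilon, Theta, Iota}
Path from root to Delta: Mu -> Delta
  ancestors of Delta: {Mu, Delta}
Common ancestors: {Mu}
Walk up from Delta: Delta (not in ancestors of Iota), Mu (in ancestors of Iota)
Deepest common ancestor (LCA) = Mu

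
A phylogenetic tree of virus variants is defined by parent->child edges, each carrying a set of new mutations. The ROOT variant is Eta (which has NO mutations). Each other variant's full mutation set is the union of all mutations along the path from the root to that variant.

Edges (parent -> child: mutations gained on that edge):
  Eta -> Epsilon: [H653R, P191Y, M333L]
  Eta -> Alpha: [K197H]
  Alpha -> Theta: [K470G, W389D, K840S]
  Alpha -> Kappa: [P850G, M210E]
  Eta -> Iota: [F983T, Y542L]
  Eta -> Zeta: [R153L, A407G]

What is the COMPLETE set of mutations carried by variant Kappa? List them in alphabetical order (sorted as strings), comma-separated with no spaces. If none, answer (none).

Answer: K197H,M210E,P850G

Derivation:
At Eta: gained [] -> total []
At Alpha: gained ['K197H'] -> total ['K197H']
At Kappa: gained ['P850G', 'M210E'] -> total ['K197H', 'M210E', 'P850G']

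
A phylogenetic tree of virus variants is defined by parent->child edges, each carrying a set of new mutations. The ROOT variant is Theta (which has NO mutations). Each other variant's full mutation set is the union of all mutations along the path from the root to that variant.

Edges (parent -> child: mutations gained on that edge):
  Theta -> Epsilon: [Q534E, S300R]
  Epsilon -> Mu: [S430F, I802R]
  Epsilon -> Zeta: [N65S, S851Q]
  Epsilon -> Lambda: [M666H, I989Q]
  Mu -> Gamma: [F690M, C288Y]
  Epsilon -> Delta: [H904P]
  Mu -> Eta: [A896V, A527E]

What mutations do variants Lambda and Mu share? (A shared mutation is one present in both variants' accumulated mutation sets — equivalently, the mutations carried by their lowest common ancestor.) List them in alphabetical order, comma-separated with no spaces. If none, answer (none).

Answer: Q534E,S300R

Derivation:
Accumulating mutations along path to Lambda:
  At Theta: gained [] -> total []
  At Epsilon: gained ['Q534E', 'S300R'] -> total ['Q534E', 'S300R']
  At Lambda: gained ['M666H', 'I989Q'] -> total ['I989Q', 'M666H', 'Q534E', 'S300R']
Mutations(Lambda) = ['I989Q', 'M666H', 'Q534E', 'S300R']
Accumulating mutations along path to Mu:
  At Theta: gained [] -> total []
  At Epsilon: gained ['Q534E', 'S300R'] -> total ['Q534E', 'S300R']
  At Mu: gained ['S430F', 'I802R'] -> total ['I802R', 'Q534E', 'S300R', 'S430F']
Mutations(Mu) = ['I802R', 'Q534E', 'S300R', 'S430F']
Intersection: ['I989Q', 'M666H', 'Q534E', 'S300R'] ∩ ['I802R', 'Q534E', 'S300R', 'S430F'] = ['Q534E', 'S300R']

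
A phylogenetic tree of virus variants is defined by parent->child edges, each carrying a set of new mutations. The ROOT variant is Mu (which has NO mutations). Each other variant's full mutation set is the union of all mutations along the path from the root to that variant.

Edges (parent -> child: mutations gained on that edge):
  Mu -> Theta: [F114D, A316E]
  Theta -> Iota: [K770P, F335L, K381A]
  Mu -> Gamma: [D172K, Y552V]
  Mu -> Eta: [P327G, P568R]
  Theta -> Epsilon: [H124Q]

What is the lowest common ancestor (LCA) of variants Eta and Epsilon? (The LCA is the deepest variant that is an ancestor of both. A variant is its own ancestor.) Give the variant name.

Path from root to Eta: Mu -> Eta
  ancestors of Eta: {Mu, Eta}
Path from root to Epsilon: Mu -> Theta -> Epsilon
  ancestors of Epsilon: {Mu, Theta, Epsilon}
Common ancestors: {Mu}
Walk up from Epsilon: Epsilon (not in ancestors of Eta), Theta (not in ancestors of Eta), Mu (in ancestors of Eta)
Deepest common ancestor (LCA) = Mu

Answer: Mu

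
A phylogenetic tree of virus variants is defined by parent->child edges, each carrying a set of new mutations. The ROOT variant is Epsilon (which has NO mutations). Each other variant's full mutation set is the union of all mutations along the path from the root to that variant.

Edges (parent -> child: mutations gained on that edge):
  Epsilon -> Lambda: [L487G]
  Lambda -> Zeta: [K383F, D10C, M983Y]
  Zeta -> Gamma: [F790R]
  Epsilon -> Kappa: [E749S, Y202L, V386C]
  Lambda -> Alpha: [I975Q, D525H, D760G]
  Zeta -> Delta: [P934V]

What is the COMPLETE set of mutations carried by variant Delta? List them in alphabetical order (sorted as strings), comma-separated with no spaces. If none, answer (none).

At Epsilon: gained [] -> total []
At Lambda: gained ['L487G'] -> total ['L487G']
At Zeta: gained ['K383F', 'D10C', 'M983Y'] -> total ['D10C', 'K383F', 'L487G', 'M983Y']
At Delta: gained ['P934V'] -> total ['D10C', 'K383F', 'L487G', 'M983Y', 'P934V']

Answer: D10C,K383F,L487G,M983Y,P934V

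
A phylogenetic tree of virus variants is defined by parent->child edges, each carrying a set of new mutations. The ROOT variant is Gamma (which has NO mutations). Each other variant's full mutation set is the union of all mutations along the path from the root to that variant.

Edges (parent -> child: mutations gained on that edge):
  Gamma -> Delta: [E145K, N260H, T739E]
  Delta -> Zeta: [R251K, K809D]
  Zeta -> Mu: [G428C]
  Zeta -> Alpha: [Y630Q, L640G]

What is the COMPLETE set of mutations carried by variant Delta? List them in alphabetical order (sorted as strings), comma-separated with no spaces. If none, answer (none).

At Gamma: gained [] -> total []
At Delta: gained ['E145K', 'N260H', 'T739E'] -> total ['E145K', 'N260H', 'T739E']

Answer: E145K,N260H,T739E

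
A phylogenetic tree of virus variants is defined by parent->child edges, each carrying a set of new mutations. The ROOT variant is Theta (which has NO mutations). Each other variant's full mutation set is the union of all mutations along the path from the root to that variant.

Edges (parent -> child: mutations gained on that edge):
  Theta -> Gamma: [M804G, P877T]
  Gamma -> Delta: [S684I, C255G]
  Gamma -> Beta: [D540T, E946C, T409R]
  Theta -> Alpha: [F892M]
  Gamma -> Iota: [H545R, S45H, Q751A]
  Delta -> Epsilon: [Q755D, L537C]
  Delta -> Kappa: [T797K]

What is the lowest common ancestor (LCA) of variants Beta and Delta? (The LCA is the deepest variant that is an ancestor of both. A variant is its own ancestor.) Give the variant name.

Path from root to Beta: Theta -> Gamma -> Beta
  ancestors of Beta: {Theta, Gamma, Beta}
Path from root to Delta: Theta -> Gamma -> Delta
  ancestors of Delta: {Theta, Gamma, Delta}
Common ancestors: {Theta, Gamma}
Walk up from Delta: Delta (not in ancestors of Beta), Gamma (in ancestors of Beta), Theta (in ancestors of Beta)
Deepest common ancestor (LCA) = Gamma

Answer: Gamma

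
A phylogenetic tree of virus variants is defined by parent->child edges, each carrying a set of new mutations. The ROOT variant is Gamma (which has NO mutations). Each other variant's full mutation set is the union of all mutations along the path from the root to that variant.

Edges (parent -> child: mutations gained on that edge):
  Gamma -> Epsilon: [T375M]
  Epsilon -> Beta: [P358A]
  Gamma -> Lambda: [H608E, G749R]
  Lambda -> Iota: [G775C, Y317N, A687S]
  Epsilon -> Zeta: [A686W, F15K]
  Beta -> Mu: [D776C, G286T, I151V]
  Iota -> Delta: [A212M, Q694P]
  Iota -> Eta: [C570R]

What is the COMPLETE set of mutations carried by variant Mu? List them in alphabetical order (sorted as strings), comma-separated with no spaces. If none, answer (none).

Answer: D776C,G286T,I151V,P358A,T375M

Derivation:
At Gamma: gained [] -> total []
At Epsilon: gained ['T375M'] -> total ['T375M']
At Beta: gained ['P358A'] -> total ['P358A', 'T375M']
At Mu: gained ['D776C', 'G286T', 'I151V'] -> total ['D776C', 'G286T', 'I151V', 'P358A', 'T375M']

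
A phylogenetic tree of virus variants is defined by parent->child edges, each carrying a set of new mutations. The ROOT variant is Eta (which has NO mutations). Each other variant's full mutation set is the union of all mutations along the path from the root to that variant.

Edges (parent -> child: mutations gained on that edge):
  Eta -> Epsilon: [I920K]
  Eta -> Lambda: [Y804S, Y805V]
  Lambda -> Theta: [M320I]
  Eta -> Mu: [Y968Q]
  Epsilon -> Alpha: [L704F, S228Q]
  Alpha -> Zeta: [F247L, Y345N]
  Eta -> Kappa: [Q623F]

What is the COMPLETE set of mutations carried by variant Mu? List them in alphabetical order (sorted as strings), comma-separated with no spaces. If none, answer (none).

Answer: Y968Q

Derivation:
At Eta: gained [] -> total []
At Mu: gained ['Y968Q'] -> total ['Y968Q']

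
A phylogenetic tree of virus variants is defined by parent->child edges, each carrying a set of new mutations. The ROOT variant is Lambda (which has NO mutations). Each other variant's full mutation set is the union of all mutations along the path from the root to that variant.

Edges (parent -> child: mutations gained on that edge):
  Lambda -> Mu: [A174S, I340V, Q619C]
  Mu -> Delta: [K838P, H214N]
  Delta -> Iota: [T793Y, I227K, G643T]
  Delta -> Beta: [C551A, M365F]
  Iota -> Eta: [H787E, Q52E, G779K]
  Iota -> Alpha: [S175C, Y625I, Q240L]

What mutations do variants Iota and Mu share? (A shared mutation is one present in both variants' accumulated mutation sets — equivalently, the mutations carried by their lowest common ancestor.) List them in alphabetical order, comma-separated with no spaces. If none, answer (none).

Answer: A174S,I340V,Q619C

Derivation:
Accumulating mutations along path to Iota:
  At Lambda: gained [] -> total []
  At Mu: gained ['A174S', 'I340V', 'Q619C'] -> total ['A174S', 'I340V', 'Q619C']
  At Delta: gained ['K838P', 'H214N'] -> total ['A174S', 'H214N', 'I340V', 'K838P', 'Q619C']
  At Iota: gained ['T793Y', 'I227K', 'G643T'] -> total ['A174S', 'G643T', 'H214N', 'I227K', 'I340V', 'K838P', 'Q619C', 'T793Y']
Mutations(Iota) = ['A174S', 'G643T', 'H214N', 'I227K', 'I340V', 'K838P', 'Q619C', 'T793Y']
Accumulating mutations along path to Mu:
  At Lambda: gained [] -> total []
  At Mu: gained ['A174S', 'I340V', 'Q619C'] -> total ['A174S', 'I340V', 'Q619C']
Mutations(Mu) = ['A174S', 'I340V', 'Q619C']
Intersection: ['A174S', 'G643T', 'H214N', 'I227K', 'I340V', 'K838P', 'Q619C', 'T793Y'] ∩ ['A174S', 'I340V', 'Q619C'] = ['A174S', 'I340V', 'Q619C']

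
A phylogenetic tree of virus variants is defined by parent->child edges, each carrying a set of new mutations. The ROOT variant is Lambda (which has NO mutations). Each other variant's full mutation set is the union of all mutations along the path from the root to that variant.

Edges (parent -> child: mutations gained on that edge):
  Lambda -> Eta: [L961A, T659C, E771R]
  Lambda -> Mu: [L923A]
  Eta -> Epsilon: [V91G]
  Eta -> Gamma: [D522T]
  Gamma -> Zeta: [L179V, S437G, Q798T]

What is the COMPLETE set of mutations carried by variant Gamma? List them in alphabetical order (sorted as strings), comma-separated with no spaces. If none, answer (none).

Answer: D522T,E771R,L961A,T659C

Derivation:
At Lambda: gained [] -> total []
At Eta: gained ['L961A', 'T659C', 'E771R'] -> total ['E771R', 'L961A', 'T659C']
At Gamma: gained ['D522T'] -> total ['D522T', 'E771R', 'L961A', 'T659C']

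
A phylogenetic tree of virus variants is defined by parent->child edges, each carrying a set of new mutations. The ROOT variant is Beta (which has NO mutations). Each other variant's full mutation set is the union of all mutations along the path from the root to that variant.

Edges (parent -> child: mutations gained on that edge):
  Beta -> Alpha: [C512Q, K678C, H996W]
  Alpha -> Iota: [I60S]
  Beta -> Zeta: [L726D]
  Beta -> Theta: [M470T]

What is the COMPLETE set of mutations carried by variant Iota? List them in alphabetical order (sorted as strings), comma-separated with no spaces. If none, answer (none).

At Beta: gained [] -> total []
At Alpha: gained ['C512Q', 'K678C', 'H996W'] -> total ['C512Q', 'H996W', 'K678C']
At Iota: gained ['I60S'] -> total ['C512Q', 'H996W', 'I60S', 'K678C']

Answer: C512Q,H996W,I60S,K678C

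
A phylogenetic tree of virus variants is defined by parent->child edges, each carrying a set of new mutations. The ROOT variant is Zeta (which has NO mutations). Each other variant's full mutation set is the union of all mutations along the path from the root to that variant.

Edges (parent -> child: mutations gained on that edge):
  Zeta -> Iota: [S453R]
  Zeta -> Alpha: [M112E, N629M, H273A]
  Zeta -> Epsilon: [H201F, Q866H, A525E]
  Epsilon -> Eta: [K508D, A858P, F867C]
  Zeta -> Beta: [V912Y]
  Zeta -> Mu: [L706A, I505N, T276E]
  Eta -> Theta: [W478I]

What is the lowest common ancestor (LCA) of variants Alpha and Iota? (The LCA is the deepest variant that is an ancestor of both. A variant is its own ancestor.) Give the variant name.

Path from root to Alpha: Zeta -> Alpha
  ancestors of Alpha: {Zeta, Alpha}
Path from root to Iota: Zeta -> Iota
  ancestors of Iota: {Zeta, Iota}
Common ancestors: {Zeta}
Walk up from Iota: Iota (not in ancestors of Alpha), Zeta (in ancestors of Alpha)
Deepest common ancestor (LCA) = Zeta

Answer: Zeta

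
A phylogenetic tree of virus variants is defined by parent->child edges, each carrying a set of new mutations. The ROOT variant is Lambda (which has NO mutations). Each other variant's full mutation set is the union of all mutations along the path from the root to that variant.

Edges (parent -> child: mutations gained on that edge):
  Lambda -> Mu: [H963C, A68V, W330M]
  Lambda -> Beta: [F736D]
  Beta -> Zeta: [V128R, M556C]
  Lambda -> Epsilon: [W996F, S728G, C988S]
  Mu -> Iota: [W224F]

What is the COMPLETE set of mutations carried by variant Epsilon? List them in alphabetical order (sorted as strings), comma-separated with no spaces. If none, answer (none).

At Lambda: gained [] -> total []
At Epsilon: gained ['W996F', 'S728G', 'C988S'] -> total ['C988S', 'S728G', 'W996F']

Answer: C988S,S728G,W996F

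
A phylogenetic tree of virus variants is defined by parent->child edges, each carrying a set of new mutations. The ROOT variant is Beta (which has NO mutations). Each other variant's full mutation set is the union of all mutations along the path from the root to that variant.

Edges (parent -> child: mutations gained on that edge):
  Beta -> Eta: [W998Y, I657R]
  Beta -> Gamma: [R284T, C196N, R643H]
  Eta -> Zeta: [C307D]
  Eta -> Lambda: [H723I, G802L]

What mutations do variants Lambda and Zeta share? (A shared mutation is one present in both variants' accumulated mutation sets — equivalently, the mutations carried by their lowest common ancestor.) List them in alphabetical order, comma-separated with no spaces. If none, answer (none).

Answer: I657R,W998Y

Derivation:
Accumulating mutations along path to Lambda:
  At Beta: gained [] -> total []
  At Eta: gained ['W998Y', 'I657R'] -> total ['I657R', 'W998Y']
  At Lambda: gained ['H723I', 'G802L'] -> total ['G802L', 'H723I', 'I657R', 'W998Y']
Mutations(Lambda) = ['G802L', 'H723I', 'I657R', 'W998Y']
Accumulating mutations along path to Zeta:
  At Beta: gained [] -> total []
  At Eta: gained ['W998Y', 'I657R'] -> total ['I657R', 'W998Y']
  At Zeta: gained ['C307D'] -> total ['C307D', 'I657R', 'W998Y']
Mutations(Zeta) = ['C307D', 'I657R', 'W998Y']
Intersection: ['G802L', 'H723I', 'I657R', 'W998Y'] ∩ ['C307D', 'I657R', 'W998Y'] = ['I657R', 'W998Y']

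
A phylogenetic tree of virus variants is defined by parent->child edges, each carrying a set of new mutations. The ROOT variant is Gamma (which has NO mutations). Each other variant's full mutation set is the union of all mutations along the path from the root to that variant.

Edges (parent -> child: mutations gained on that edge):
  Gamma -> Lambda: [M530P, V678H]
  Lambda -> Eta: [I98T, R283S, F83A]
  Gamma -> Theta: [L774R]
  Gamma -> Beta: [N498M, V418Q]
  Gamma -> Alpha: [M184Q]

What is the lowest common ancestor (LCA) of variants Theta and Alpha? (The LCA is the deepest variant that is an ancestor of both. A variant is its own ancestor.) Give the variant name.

Answer: Gamma

Derivation:
Path from root to Theta: Gamma -> Theta
  ancestors of Theta: {Gamma, Theta}
Path from root to Alpha: Gamma -> Alpha
  ancestors of Alpha: {Gamma, Alpha}
Common ancestors: {Gamma}
Walk up from Alpha: Alpha (not in ancestors of Theta), Gamma (in ancestors of Theta)
Deepest common ancestor (LCA) = Gamma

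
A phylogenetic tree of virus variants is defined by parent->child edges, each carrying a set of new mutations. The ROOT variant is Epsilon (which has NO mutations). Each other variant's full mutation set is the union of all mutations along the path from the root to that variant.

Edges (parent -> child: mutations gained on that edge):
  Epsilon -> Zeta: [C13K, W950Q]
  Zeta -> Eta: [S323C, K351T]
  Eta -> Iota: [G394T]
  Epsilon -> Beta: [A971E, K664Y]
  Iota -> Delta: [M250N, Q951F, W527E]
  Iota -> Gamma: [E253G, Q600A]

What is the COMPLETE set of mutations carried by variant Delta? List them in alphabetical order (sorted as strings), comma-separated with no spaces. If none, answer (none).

At Epsilon: gained [] -> total []
At Zeta: gained ['C13K', 'W950Q'] -> total ['C13K', 'W950Q']
At Eta: gained ['S323C', 'K351T'] -> total ['C13K', 'K351T', 'S323C', 'W950Q']
At Iota: gained ['G394T'] -> total ['C13K', 'G394T', 'K351T', 'S323C', 'W950Q']
At Delta: gained ['M250N', 'Q951F', 'W527E'] -> total ['C13K', 'G394T', 'K351T', 'M250N', 'Q951F', 'S323C', 'W527E', 'W950Q']

Answer: C13K,G394T,K351T,M250N,Q951F,S323C,W527E,W950Q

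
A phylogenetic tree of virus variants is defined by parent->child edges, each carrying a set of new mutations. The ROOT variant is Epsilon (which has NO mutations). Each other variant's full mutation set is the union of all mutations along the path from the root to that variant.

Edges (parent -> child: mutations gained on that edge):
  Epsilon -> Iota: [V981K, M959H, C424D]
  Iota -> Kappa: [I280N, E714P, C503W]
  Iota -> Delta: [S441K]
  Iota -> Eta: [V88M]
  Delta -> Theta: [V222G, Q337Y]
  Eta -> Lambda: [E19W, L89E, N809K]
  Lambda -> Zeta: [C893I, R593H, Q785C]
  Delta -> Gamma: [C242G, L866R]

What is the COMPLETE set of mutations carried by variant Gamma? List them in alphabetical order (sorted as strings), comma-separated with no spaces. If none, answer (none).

Answer: C242G,C424D,L866R,M959H,S441K,V981K

Derivation:
At Epsilon: gained [] -> total []
At Iota: gained ['V981K', 'M959H', 'C424D'] -> total ['C424D', 'M959H', 'V981K']
At Delta: gained ['S441K'] -> total ['C424D', 'M959H', 'S441K', 'V981K']
At Gamma: gained ['C242G', 'L866R'] -> total ['C242G', 'C424D', 'L866R', 'M959H', 'S441K', 'V981K']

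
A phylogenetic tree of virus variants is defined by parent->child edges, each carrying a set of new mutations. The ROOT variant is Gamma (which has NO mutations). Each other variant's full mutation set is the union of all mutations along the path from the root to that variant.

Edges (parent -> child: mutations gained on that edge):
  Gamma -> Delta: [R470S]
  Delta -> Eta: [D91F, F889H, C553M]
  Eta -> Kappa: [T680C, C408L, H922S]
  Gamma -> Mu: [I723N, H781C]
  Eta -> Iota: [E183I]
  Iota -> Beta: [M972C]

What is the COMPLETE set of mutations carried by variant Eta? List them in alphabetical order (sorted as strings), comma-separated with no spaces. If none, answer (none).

At Gamma: gained [] -> total []
At Delta: gained ['R470S'] -> total ['R470S']
At Eta: gained ['D91F', 'F889H', 'C553M'] -> total ['C553M', 'D91F', 'F889H', 'R470S']

Answer: C553M,D91F,F889H,R470S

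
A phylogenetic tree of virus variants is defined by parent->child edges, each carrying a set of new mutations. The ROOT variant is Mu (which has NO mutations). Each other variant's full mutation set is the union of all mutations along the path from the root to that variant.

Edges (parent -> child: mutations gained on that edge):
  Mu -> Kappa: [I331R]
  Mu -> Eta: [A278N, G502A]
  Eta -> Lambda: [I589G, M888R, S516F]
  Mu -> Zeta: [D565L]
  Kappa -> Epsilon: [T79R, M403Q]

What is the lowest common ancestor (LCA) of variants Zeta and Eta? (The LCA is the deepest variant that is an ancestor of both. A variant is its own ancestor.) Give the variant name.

Answer: Mu

Derivation:
Path from root to Zeta: Mu -> Zeta
  ancestors of Zeta: {Mu, Zeta}
Path from root to Eta: Mu -> Eta
  ancestors of Eta: {Mu, Eta}
Common ancestors: {Mu}
Walk up from Eta: Eta (not in ancestors of Zeta), Mu (in ancestors of Zeta)
Deepest common ancestor (LCA) = Mu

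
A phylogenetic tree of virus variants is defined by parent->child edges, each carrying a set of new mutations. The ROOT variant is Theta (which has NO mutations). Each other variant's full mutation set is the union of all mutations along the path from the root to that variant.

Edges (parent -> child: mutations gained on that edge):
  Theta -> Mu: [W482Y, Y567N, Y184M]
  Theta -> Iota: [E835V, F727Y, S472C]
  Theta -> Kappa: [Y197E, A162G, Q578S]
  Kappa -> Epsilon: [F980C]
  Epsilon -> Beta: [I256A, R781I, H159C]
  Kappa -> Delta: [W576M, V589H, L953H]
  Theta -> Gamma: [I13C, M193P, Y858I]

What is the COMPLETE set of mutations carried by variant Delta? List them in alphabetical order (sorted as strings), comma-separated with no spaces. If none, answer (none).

At Theta: gained [] -> total []
At Kappa: gained ['Y197E', 'A162G', 'Q578S'] -> total ['A162G', 'Q578S', 'Y197E']
At Delta: gained ['W576M', 'V589H', 'L953H'] -> total ['A162G', 'L953H', 'Q578S', 'V589H', 'W576M', 'Y197E']

Answer: A162G,L953H,Q578S,V589H,W576M,Y197E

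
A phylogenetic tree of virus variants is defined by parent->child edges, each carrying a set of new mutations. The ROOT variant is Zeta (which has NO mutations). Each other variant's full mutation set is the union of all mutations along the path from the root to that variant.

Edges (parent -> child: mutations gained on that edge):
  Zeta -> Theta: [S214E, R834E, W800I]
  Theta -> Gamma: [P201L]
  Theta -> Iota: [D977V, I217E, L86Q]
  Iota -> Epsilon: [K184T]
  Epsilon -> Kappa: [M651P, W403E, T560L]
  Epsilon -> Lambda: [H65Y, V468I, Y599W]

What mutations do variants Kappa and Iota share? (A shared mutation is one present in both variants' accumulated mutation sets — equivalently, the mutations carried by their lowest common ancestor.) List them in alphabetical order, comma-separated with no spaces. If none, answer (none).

Answer: D977V,I217E,L86Q,R834E,S214E,W800I

Derivation:
Accumulating mutations along path to Kappa:
  At Zeta: gained [] -> total []
  At Theta: gained ['S214E', 'R834E', 'W800I'] -> total ['R834E', 'S214E', 'W800I']
  At Iota: gained ['D977V', 'I217E', 'L86Q'] -> total ['D977V', 'I217E', 'L86Q', 'R834E', 'S214E', 'W800I']
  At Epsilon: gained ['K184T'] -> total ['D977V', 'I217E', 'K184T', 'L86Q', 'R834E', 'S214E', 'W800I']
  At Kappa: gained ['M651P', 'W403E', 'T560L'] -> total ['D977V', 'I217E', 'K184T', 'L86Q', 'M651P', 'R834E', 'S214E', 'T560L', 'W403E', 'W800I']
Mutations(Kappa) = ['D977V', 'I217E', 'K184T', 'L86Q', 'M651P', 'R834E', 'S214E', 'T560L', 'W403E', 'W800I']
Accumulating mutations along path to Iota:
  At Zeta: gained [] -> total []
  At Theta: gained ['S214E', 'R834E', 'W800I'] -> total ['R834E', 'S214E', 'W800I']
  At Iota: gained ['D977V', 'I217E', 'L86Q'] -> total ['D977V', 'I217E', 'L86Q', 'R834E', 'S214E', 'W800I']
Mutations(Iota) = ['D977V', 'I217E', 'L86Q', 'R834E', 'S214E', 'W800I']
Intersection: ['D977V', 'I217E', 'K184T', 'L86Q', 'M651P', 'R834E', 'S214E', 'T560L', 'W403E', 'W800I'] ∩ ['D977V', 'I217E', 'L86Q', 'R834E', 'S214E', 'W800I'] = ['D977V', 'I217E', 'L86Q', 'R834E', 'S214E', 'W800I']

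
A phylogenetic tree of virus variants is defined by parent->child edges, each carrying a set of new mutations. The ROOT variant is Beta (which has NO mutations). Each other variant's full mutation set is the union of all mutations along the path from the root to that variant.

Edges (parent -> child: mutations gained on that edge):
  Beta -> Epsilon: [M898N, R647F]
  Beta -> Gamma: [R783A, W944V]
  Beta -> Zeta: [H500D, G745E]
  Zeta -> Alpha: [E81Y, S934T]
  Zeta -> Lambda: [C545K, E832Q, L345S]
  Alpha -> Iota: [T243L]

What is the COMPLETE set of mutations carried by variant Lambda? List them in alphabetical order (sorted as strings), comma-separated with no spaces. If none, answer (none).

At Beta: gained [] -> total []
At Zeta: gained ['H500D', 'G745E'] -> total ['G745E', 'H500D']
At Lambda: gained ['C545K', 'E832Q', 'L345S'] -> total ['C545K', 'E832Q', 'G745E', 'H500D', 'L345S']

Answer: C545K,E832Q,G745E,H500D,L345S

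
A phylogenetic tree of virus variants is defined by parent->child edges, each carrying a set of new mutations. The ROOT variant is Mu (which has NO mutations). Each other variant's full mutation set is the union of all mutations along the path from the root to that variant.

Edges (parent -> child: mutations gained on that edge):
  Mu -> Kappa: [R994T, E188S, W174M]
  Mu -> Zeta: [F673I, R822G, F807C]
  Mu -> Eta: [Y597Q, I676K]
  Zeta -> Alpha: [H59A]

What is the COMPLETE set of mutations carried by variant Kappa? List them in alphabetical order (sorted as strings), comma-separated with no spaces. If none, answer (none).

Answer: E188S,R994T,W174M

Derivation:
At Mu: gained [] -> total []
At Kappa: gained ['R994T', 'E188S', 'W174M'] -> total ['E188S', 'R994T', 'W174M']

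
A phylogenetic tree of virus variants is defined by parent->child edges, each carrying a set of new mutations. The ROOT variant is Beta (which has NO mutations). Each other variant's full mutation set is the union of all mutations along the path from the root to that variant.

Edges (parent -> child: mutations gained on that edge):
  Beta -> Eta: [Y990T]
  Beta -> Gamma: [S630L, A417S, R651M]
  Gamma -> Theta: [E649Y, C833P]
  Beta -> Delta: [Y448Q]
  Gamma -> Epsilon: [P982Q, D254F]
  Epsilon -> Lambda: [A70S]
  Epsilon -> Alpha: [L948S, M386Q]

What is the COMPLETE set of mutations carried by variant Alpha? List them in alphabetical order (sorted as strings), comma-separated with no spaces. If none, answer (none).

Answer: A417S,D254F,L948S,M386Q,P982Q,R651M,S630L

Derivation:
At Beta: gained [] -> total []
At Gamma: gained ['S630L', 'A417S', 'R651M'] -> total ['A417S', 'R651M', 'S630L']
At Epsilon: gained ['P982Q', 'D254F'] -> total ['A417S', 'D254F', 'P982Q', 'R651M', 'S630L']
At Alpha: gained ['L948S', 'M386Q'] -> total ['A417S', 'D254F', 'L948S', 'M386Q', 'P982Q', 'R651M', 'S630L']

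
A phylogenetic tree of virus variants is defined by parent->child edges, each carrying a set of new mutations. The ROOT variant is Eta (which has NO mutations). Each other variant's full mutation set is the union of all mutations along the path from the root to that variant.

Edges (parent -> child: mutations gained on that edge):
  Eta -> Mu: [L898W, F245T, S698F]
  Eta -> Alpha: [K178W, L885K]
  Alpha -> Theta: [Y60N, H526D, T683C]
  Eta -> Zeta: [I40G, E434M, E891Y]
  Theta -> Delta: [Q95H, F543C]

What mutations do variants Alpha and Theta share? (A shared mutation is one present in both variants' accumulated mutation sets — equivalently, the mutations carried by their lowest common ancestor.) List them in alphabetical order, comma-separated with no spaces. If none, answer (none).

Answer: K178W,L885K

Derivation:
Accumulating mutations along path to Alpha:
  At Eta: gained [] -> total []
  At Alpha: gained ['K178W', 'L885K'] -> total ['K178W', 'L885K']
Mutations(Alpha) = ['K178W', 'L885K']
Accumulating mutations along path to Theta:
  At Eta: gained [] -> total []
  At Alpha: gained ['K178W', 'L885K'] -> total ['K178W', 'L885K']
  At Theta: gained ['Y60N', 'H526D', 'T683C'] -> total ['H526D', 'K178W', 'L885K', 'T683C', 'Y60N']
Mutations(Theta) = ['H526D', 'K178W', 'L885K', 'T683C', 'Y60N']
Intersection: ['K178W', 'L885K'] ∩ ['H526D', 'K178W', 'L885K', 'T683C', 'Y60N'] = ['K178W', 'L885K']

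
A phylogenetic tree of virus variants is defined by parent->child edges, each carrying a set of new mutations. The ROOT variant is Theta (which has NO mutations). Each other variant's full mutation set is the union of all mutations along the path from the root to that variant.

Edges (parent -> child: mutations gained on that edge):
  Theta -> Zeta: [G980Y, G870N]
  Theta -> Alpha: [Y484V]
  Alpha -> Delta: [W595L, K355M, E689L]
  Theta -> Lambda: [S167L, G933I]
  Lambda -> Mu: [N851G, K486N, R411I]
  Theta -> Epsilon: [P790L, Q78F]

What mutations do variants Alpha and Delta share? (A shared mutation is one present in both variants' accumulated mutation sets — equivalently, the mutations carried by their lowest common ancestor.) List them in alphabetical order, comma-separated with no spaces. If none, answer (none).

Accumulating mutations along path to Alpha:
  At Theta: gained [] -> total []
  At Alpha: gained ['Y484V'] -> total ['Y484V']
Mutations(Alpha) = ['Y484V']
Accumulating mutations along path to Delta:
  At Theta: gained [] -> total []
  At Alpha: gained ['Y484V'] -> total ['Y484V']
  At Delta: gained ['W595L', 'K355M', 'E689L'] -> total ['E689L', 'K355M', 'W595L', 'Y484V']
Mutations(Delta) = ['E689L', 'K355M', 'W595L', 'Y484V']
Intersection: ['Y484V'] ∩ ['E689L', 'K355M', 'W595L', 'Y484V'] = ['Y484V']

Answer: Y484V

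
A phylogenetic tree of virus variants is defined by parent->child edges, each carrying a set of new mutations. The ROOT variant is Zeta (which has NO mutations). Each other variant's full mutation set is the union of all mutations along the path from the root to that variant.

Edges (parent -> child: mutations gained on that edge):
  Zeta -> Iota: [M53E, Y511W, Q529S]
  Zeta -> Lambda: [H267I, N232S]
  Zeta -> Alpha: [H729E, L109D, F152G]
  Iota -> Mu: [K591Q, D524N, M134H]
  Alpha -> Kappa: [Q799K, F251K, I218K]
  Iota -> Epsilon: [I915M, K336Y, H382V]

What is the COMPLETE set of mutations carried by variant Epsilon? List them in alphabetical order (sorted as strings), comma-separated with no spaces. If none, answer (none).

Answer: H382V,I915M,K336Y,M53E,Q529S,Y511W

Derivation:
At Zeta: gained [] -> total []
At Iota: gained ['M53E', 'Y511W', 'Q529S'] -> total ['M53E', 'Q529S', 'Y511W']
At Epsilon: gained ['I915M', 'K336Y', 'H382V'] -> total ['H382V', 'I915M', 'K336Y', 'M53E', 'Q529S', 'Y511W']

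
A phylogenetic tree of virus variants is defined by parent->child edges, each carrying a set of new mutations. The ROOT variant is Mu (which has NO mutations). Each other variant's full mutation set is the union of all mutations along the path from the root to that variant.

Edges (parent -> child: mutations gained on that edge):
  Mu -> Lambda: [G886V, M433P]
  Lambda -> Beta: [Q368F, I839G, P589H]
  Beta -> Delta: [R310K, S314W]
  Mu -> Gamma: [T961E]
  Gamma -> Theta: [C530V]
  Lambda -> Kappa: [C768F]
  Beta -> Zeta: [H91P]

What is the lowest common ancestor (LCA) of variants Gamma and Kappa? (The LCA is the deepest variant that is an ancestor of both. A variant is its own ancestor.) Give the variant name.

Answer: Mu

Derivation:
Path from root to Gamma: Mu -> Gamma
  ancestors of Gamma: {Mu, Gamma}
Path from root to Kappa: Mu -> Lambda -> Kappa
  ancestors of Kappa: {Mu, Lambda, Kappa}
Common ancestors: {Mu}
Walk up from Kappa: Kappa (not in ancestors of Gamma), Lambda (not in ancestors of Gamma), Mu (in ancestors of Gamma)
Deepest common ancestor (LCA) = Mu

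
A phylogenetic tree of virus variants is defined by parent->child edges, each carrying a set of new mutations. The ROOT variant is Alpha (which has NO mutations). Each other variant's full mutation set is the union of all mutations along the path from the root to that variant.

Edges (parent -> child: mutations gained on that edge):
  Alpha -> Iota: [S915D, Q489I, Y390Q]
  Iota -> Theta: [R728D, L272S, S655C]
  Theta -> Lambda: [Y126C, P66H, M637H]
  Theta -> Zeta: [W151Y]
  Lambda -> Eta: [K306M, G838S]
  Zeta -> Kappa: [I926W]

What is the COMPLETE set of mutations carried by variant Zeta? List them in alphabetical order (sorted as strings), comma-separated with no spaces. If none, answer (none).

Answer: L272S,Q489I,R728D,S655C,S915D,W151Y,Y390Q

Derivation:
At Alpha: gained [] -> total []
At Iota: gained ['S915D', 'Q489I', 'Y390Q'] -> total ['Q489I', 'S915D', 'Y390Q']
At Theta: gained ['R728D', 'L272S', 'S655C'] -> total ['L272S', 'Q489I', 'R728D', 'S655C', 'S915D', 'Y390Q']
At Zeta: gained ['W151Y'] -> total ['L272S', 'Q489I', 'R728D', 'S655C', 'S915D', 'W151Y', 'Y390Q']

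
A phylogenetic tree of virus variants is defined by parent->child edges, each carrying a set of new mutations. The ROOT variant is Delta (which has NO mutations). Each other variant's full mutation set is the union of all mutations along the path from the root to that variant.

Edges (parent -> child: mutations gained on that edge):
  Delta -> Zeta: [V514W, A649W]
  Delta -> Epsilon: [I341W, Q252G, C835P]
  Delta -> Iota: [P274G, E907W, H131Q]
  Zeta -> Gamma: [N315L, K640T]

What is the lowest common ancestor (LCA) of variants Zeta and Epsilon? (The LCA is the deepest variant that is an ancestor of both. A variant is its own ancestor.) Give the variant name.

Path from root to Zeta: Delta -> Zeta
  ancestors of Zeta: {Delta, Zeta}
Path from root to Epsilon: Delta -> Epsilon
  ancestors of Epsilon: {Delta, Epsilon}
Common ancestors: {Delta}
Walk up from Epsilon: Epsilon (not in ancestors of Zeta), Delta (in ancestors of Zeta)
Deepest common ancestor (LCA) = Delta

Answer: Delta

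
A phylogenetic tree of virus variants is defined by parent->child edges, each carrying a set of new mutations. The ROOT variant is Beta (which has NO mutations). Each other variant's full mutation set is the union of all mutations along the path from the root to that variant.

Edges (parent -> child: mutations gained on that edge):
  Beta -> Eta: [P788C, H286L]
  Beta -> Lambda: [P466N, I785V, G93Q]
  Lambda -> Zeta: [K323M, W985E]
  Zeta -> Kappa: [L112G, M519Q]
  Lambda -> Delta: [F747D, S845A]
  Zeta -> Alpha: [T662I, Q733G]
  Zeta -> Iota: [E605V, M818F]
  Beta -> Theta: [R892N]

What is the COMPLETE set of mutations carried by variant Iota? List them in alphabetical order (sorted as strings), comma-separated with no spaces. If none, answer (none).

At Beta: gained [] -> total []
At Lambda: gained ['P466N', 'I785V', 'G93Q'] -> total ['G93Q', 'I785V', 'P466N']
At Zeta: gained ['K323M', 'W985E'] -> total ['G93Q', 'I785V', 'K323M', 'P466N', 'W985E']
At Iota: gained ['E605V', 'M818F'] -> total ['E605V', 'G93Q', 'I785V', 'K323M', 'M818F', 'P466N', 'W985E']

Answer: E605V,G93Q,I785V,K323M,M818F,P466N,W985E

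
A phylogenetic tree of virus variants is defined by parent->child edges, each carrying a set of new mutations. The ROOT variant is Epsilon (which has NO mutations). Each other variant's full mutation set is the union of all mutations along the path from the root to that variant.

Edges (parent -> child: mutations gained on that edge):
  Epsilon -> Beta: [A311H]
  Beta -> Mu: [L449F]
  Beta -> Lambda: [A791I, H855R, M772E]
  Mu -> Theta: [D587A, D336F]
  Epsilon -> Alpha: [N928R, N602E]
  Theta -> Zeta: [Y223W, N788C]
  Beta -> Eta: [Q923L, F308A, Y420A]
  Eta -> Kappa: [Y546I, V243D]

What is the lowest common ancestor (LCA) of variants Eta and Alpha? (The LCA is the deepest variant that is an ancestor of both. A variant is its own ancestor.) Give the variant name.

Path from root to Eta: Epsilon -> Beta -> Eta
  ancestors of Eta: {Epsilon, Beta, Eta}
Path from root to Alpha: Epsilon -> Alpha
  ancestors of Alpha: {Epsilon, Alpha}
Common ancestors: {Epsilon}
Walk up from Alpha: Alpha (not in ancestors of Eta), Epsilon (in ancestors of Eta)
Deepest common ancestor (LCA) = Epsilon

Answer: Epsilon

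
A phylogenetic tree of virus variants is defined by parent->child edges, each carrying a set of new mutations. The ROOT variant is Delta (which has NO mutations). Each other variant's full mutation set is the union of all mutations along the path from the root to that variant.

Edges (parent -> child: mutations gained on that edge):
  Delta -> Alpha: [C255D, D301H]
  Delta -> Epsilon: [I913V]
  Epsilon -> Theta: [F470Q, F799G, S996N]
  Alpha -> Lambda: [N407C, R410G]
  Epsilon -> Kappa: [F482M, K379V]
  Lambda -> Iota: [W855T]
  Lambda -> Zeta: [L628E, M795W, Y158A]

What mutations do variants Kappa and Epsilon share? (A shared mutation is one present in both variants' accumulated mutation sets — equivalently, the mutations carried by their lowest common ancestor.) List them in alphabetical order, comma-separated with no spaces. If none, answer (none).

Answer: I913V

Derivation:
Accumulating mutations along path to Kappa:
  At Delta: gained [] -> total []
  At Epsilon: gained ['I913V'] -> total ['I913V']
  At Kappa: gained ['F482M', 'K379V'] -> total ['F482M', 'I913V', 'K379V']
Mutations(Kappa) = ['F482M', 'I913V', 'K379V']
Accumulating mutations along path to Epsilon:
  At Delta: gained [] -> total []
  At Epsilon: gained ['I913V'] -> total ['I913V']
Mutations(Epsilon) = ['I913V']
Intersection: ['F482M', 'I913V', 'K379V'] ∩ ['I913V'] = ['I913V']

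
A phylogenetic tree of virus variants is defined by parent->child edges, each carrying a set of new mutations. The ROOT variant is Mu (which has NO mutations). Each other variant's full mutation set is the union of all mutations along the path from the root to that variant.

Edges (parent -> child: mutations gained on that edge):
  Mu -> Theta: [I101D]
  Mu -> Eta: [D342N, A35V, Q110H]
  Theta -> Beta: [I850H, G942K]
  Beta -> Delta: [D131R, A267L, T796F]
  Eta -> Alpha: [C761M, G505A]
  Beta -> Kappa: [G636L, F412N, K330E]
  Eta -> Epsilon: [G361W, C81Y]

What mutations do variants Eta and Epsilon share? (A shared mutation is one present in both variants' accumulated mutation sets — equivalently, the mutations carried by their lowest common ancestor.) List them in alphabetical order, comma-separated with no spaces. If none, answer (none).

Accumulating mutations along path to Eta:
  At Mu: gained [] -> total []
  At Eta: gained ['D342N', 'A35V', 'Q110H'] -> total ['A35V', 'D342N', 'Q110H']
Mutations(Eta) = ['A35V', 'D342N', 'Q110H']
Accumulating mutations along path to Epsilon:
  At Mu: gained [] -> total []
  At Eta: gained ['D342N', 'A35V', 'Q110H'] -> total ['A35V', 'D342N', 'Q110H']
  At Epsilon: gained ['G361W', 'C81Y'] -> total ['A35V', 'C81Y', 'D342N', 'G361W', 'Q110H']
Mutations(Epsilon) = ['A35V', 'C81Y', 'D342N', 'G361W', 'Q110H']
Intersection: ['A35V', 'D342N', 'Q110H'] ∩ ['A35V', 'C81Y', 'D342N', 'G361W', 'Q110H'] = ['A35V', 'D342N', 'Q110H']

Answer: A35V,D342N,Q110H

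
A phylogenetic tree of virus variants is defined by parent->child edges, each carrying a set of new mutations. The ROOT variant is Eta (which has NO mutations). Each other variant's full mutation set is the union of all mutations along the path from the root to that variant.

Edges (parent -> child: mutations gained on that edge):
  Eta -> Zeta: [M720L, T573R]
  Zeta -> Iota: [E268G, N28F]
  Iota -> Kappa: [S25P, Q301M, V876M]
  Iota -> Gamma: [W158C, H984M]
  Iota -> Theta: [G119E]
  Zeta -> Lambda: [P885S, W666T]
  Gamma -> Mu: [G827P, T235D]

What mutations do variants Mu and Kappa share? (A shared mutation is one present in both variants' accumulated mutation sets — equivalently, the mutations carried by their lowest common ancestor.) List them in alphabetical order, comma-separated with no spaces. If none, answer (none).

Accumulating mutations along path to Mu:
  At Eta: gained [] -> total []
  At Zeta: gained ['M720L', 'T573R'] -> total ['M720L', 'T573R']
  At Iota: gained ['E268G', 'N28F'] -> total ['E268G', 'M720L', 'N28F', 'T573R']
  At Gamma: gained ['W158C', 'H984M'] -> total ['E268G', 'H984M', 'M720L', 'N28F', 'T573R', 'W158C']
  At Mu: gained ['G827P', 'T235D'] -> total ['E268G', 'G827P', 'H984M', 'M720L', 'N28F', 'T235D', 'T573R', 'W158C']
Mutations(Mu) = ['E268G', 'G827P', 'H984M', 'M720L', 'N28F', 'T235D', 'T573R', 'W158C']
Accumulating mutations along path to Kappa:
  At Eta: gained [] -> total []
  At Zeta: gained ['M720L', 'T573R'] -> total ['M720L', 'T573R']
  At Iota: gained ['E268G', 'N28F'] -> total ['E268G', 'M720L', 'N28F', 'T573R']
  At Kappa: gained ['S25P', 'Q301M', 'V876M'] -> total ['E268G', 'M720L', 'N28F', 'Q301M', 'S25P', 'T573R', 'V876M']
Mutations(Kappa) = ['E268G', 'M720L', 'N28F', 'Q301M', 'S25P', 'T573R', 'V876M']
Intersection: ['E268G', 'G827P', 'H984M', 'M720L', 'N28F', 'T235D', 'T573R', 'W158C'] ∩ ['E268G', 'M720L', 'N28F', 'Q301M', 'S25P', 'T573R', 'V876M'] = ['E268G', 'M720L', 'N28F', 'T573R']

Answer: E268G,M720L,N28F,T573R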